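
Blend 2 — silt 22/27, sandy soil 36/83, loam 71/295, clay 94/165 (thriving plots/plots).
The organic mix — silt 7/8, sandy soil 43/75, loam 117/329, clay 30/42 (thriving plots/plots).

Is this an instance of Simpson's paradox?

No

Silt: Blend 2 22/27 = 81.5%, the organic mix 7/8 = 87.5% → the organic mix
Sandy soil: Blend 2 36/83 = 43.4%, the organic mix 43/75 = 57.3% → the organic mix
Loam: Blend 2 71/295 = 24.1%, the organic mix 117/329 = 35.6% → the organic mix
Clay: Blend 2 94/165 = 57.0%, the organic mix 30/42 = 71.4% → the organic mix
Overall: Blend 2 223/570 = 39.1%, the organic mix 197/454 = 43.4% → the organic mix
The organic mix wins overall and in every soil group — no reversal.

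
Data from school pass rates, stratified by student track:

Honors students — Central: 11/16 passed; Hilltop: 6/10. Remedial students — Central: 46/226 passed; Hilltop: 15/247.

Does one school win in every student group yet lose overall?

No

Honors: Central 11/16 = 68.8%, Hilltop 6/10 = 60.0% → Central
Remedial: Central 46/226 = 20.4%, Hilltop 15/247 = 6.1% → Central
Overall: Central 57/242 = 23.6%, Hilltop 21/257 = 8.2% → Central
Central wins overall and in every student group — no reversal.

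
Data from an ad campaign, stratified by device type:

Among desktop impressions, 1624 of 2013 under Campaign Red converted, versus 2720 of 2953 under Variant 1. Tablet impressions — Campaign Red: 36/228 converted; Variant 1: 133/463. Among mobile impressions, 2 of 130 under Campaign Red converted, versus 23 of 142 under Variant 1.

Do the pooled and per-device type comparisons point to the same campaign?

Desktop: Campaign Red 1624/2013 = 80.7%, Variant 1 2720/2953 = 92.1% → Variant 1
Tablet: Campaign Red 36/228 = 15.8%, Variant 1 133/463 = 28.7% → Variant 1
Mobile: Campaign Red 2/130 = 1.5%, Variant 1 23/142 = 16.2% → Variant 1
Overall: Campaign Red 1662/2371 = 70.1%, Variant 1 2876/3558 = 80.8% → Variant 1
Variant 1 wins overall and in every device group — no reversal.

Yes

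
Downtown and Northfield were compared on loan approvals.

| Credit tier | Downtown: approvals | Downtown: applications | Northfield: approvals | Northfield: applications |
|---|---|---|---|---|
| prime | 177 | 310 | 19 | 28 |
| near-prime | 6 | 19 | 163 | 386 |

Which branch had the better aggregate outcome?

Downtown

Prime: Downtown 177/310 = 57.1%, Northfield 19/28 = 67.9% → Northfield
Near-prime: Downtown 6/19 = 31.6%, Northfield 163/386 = 42.2% → Northfield
Overall: Downtown 183/329 = 55.6%, Northfield 182/414 = 44.0% → Downtown
(Northfield wins every credit group but Downtown wins overall — Northfield's applications skew toward the low-rate near-prime group.)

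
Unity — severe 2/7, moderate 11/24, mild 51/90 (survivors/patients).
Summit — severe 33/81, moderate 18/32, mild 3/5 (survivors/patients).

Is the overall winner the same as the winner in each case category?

Severe: Unity 2/7 = 28.6%, Summit 33/81 = 40.7% → Summit
Moderate: Unity 11/24 = 45.8%, Summit 18/32 = 56.2% → Summit
Mild: Unity 51/90 = 56.7%, Summit 3/5 = 60.0% → Summit
Overall: Unity 64/121 = 52.9%, Summit 54/118 = 45.8% → Unity
Summit wins each case group but Unity wins overall — the comparison reverses. Summit's patients skew toward severe, which has a lower base rate.

No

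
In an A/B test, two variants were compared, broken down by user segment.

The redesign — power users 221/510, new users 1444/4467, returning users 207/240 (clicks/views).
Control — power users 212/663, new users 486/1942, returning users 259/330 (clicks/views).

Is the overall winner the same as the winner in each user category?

Power users: the redesign 221/510 = 43.3%, Control 212/663 = 32.0% → the redesign
New users: the redesign 1444/4467 = 32.3%, Control 486/1942 = 25.0% → the redesign
Returning users: the redesign 207/240 = 86.2%, Control 259/330 = 78.5% → the redesign
Overall: the redesign 1872/5217 = 35.9%, Control 957/2935 = 32.6% → the redesign
The redesign wins overall and in every user group — no reversal.

Yes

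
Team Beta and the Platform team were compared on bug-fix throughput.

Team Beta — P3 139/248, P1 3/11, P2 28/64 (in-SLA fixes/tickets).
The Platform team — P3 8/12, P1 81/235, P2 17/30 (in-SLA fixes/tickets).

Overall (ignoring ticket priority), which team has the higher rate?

Team Beta

P3: Team Beta 139/248 = 56.0%, the Platform team 8/12 = 66.7% → the Platform team
P1: Team Beta 3/11 = 27.3%, the Platform team 81/235 = 34.5% → the Platform team
P2: Team Beta 28/64 = 43.8%, the Platform team 17/30 = 56.7% → the Platform team
Overall: Team Beta 170/323 = 52.6%, the Platform team 106/277 = 38.3% → Team Beta
(The Platform team wins every ticket group but Team Beta wins overall — the Platform team's tickets skew toward the low-rate P1 group.)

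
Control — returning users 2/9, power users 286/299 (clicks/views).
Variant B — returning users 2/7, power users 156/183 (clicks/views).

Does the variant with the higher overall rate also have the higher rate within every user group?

No

Returning users: Control 2/9 = 22.2%, Variant B 2/7 = 28.6% → Variant B
Power users: Control 286/299 = 95.7%, Variant B 156/183 = 85.2% → Control
Overall: Control 288/308 = 93.5%, Variant B 158/190 = 83.2% → Control
Neither sweeps: Control wins 1 of 2 groups, Variant B wins 1. Control wins overall but not every group — no Simpson reversal.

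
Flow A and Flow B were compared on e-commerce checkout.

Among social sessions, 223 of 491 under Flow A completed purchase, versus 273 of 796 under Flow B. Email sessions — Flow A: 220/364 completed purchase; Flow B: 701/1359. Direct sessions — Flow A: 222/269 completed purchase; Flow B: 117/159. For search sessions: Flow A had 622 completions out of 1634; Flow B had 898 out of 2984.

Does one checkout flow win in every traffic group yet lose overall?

Social: Flow A 223/491 = 45.4%, Flow B 273/796 = 34.3% → Flow A
Email: Flow A 220/364 = 60.4%, Flow B 701/1359 = 51.6% → Flow A
Direct: Flow A 222/269 = 82.5%, Flow B 117/159 = 73.6% → Flow A
Search: Flow A 622/1634 = 38.1%, Flow B 898/2984 = 30.1% → Flow A
Overall: Flow A 1287/2758 = 46.7%, Flow B 1989/5298 = 37.5% → Flow A
Flow A wins overall and in every traffic group — no reversal.

No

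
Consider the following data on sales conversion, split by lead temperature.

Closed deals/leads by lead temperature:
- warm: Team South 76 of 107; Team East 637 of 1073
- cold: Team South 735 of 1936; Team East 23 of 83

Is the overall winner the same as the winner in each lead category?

No

Warm: Team South 76/107 = 71.0%, Team East 637/1073 = 59.4% → Team South
Cold: Team South 735/1936 = 38.0%, Team East 23/83 = 27.7% → Team South
Overall: Team South 811/2043 = 39.7%, Team East 660/1156 = 57.1% → Team East
Team South wins each lead group but Team East wins overall — the comparison reverses. Team South's leads skew toward cold, which has a lower base rate.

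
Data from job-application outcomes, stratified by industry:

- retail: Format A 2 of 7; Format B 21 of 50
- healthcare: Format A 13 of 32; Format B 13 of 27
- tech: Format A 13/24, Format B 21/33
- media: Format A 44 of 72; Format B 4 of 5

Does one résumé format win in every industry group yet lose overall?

Yes

Retail: Format A 2/7 = 28.6%, Format B 21/50 = 42.0% → Format B
Healthcare: Format A 13/32 = 40.6%, Format B 13/27 = 48.1% → Format B
Tech: Format A 13/24 = 54.2%, Format B 21/33 = 63.6% → Format B
Media: Format A 44/72 = 61.1%, Format B 4/5 = 80.0% → Format B
Overall: Format A 72/135 = 53.3%, Format B 59/115 = 51.3% → Format A
Format B wins each industry group but Format A wins overall — the comparison reverses. Format B's applications skew toward retail, which has a lower base rate.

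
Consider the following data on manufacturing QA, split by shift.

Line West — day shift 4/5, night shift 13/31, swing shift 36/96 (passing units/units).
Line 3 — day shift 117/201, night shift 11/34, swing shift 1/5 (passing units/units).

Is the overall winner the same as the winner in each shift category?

Day shift: Line West 4/5 = 80.0%, Line 3 117/201 = 58.2% → Line West
Night shift: Line West 13/31 = 41.9%, Line 3 11/34 = 32.4% → Line West
Swing shift: Line West 36/96 = 37.5%, Line 3 1/5 = 20.0% → Line West
Overall: Line West 53/132 = 40.2%, Line 3 129/240 = 53.8% → Line 3
Line West wins each shift group but Line 3 wins overall — the comparison reverses. Line West's units skew toward swing shift, which has a lower base rate.

No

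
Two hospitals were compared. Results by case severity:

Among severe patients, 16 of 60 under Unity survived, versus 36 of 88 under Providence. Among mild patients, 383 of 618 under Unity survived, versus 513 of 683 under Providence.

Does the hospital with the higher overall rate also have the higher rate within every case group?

Severe: Unity 16/60 = 26.7%, Providence 36/88 = 40.9% → Providence
Mild: Unity 383/618 = 62.0%, Providence 513/683 = 75.1% → Providence
Overall: Unity 399/678 = 58.8%, Providence 549/771 = 71.2% → Providence
Providence wins overall and in every case group — no reversal.

Yes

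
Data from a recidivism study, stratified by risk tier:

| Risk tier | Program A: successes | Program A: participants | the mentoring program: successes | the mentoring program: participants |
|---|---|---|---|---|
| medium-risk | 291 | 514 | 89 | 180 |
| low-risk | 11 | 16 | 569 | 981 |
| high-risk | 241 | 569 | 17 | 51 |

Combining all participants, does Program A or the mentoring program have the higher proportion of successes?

the mentoring program

Medium-risk: Program A 291/514 = 56.6%, the mentoring program 89/180 = 49.4% → Program A
Low-risk: Program A 11/16 = 68.8%, the mentoring program 569/981 = 58.0% → Program A
High-risk: Program A 241/569 = 42.4%, the mentoring program 17/51 = 33.3% → Program A
Overall: Program A 543/1099 = 49.4%, the mentoring program 675/1212 = 55.7% → the mentoring program
(Program A wins every risk group but the mentoring program wins overall — Program A's participants skew toward the low-rate high-risk group.)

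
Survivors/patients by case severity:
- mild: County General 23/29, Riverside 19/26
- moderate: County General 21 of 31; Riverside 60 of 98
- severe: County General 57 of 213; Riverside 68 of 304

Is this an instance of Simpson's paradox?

Mild: County General 23/29 = 79.3%, Riverside 19/26 = 73.1% → County General
Moderate: County General 21/31 = 67.7%, Riverside 60/98 = 61.2% → County General
Severe: County General 57/213 = 26.8%, Riverside 68/304 = 22.4% → County General
Overall: County General 101/273 = 37.0%, Riverside 147/428 = 34.3% → County General
County General wins overall and in every case group — no reversal.

No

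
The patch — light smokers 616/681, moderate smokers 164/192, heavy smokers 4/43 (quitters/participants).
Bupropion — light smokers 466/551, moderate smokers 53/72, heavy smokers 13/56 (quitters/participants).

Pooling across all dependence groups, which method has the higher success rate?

the patch

Light smokers: the patch 616/681 = 90.5%, bupropion 466/551 = 84.6% → the patch
Moderate smokers: the patch 164/192 = 85.4%, bupropion 53/72 = 73.6% → the patch
Heavy smokers: the patch 4/43 = 9.3%, bupropion 13/56 = 23.2% → bupropion
Overall: the patch 784/916 = 85.6%, bupropion 532/679 = 78.4% → the patch
(Neither sweeps every dependence group, but the patch has the higher pooled rate.)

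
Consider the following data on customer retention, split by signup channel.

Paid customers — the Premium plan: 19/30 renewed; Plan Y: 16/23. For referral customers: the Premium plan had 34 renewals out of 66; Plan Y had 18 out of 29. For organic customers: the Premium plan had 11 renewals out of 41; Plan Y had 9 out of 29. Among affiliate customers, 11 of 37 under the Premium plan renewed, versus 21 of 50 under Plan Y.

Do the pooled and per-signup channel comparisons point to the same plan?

Yes

Paid: the Premium plan 19/30 = 63.3%, Plan Y 16/23 = 69.6% → Plan Y
Referral: the Premium plan 34/66 = 51.5%, Plan Y 18/29 = 62.1% → Plan Y
Organic: the Premium plan 11/41 = 26.8%, Plan Y 9/29 = 31.0% → Plan Y
Affiliate: the Premium plan 11/37 = 29.7%, Plan Y 21/50 = 42.0% → Plan Y
Overall: the Premium plan 75/174 = 43.1%, Plan Y 64/131 = 48.9% → Plan Y
Plan Y wins overall and in every signup group — no reversal.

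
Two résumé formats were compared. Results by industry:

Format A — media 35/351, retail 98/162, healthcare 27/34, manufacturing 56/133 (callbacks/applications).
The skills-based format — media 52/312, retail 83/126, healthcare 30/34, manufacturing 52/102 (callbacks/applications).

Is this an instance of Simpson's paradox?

No

Media: Format A 35/351 = 10.0%, the skills-based format 52/312 = 16.7% → the skills-based format
Retail: Format A 98/162 = 60.5%, the skills-based format 83/126 = 65.9% → the skills-based format
Healthcare: Format A 27/34 = 79.4%, the skills-based format 30/34 = 88.2% → the skills-based format
Manufacturing: Format A 56/133 = 42.1%, the skills-based format 52/102 = 51.0% → the skills-based format
Overall: Format A 216/680 = 31.8%, the skills-based format 217/574 = 37.8% → the skills-based format
The skills-based format wins overall and in every industry group — no reversal.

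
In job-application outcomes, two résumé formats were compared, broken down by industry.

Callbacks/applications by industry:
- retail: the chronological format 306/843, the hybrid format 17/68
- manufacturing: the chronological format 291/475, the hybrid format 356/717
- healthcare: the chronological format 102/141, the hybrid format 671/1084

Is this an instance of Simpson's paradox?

Yes

Retail: the chronological format 306/843 = 36.3%, the hybrid format 17/68 = 25.0% → the chronological format
Manufacturing: the chronological format 291/475 = 61.3%, the hybrid format 356/717 = 49.7% → the chronological format
Healthcare: the chronological format 102/141 = 72.3%, the hybrid format 671/1084 = 61.9% → the chronological format
Overall: the chronological format 699/1459 = 47.9%, the hybrid format 1044/1869 = 55.9% → the hybrid format
The chronological format wins each industry group but the hybrid format wins overall — the comparison reverses. The chronological format's applications skew toward retail, which has a lower base rate.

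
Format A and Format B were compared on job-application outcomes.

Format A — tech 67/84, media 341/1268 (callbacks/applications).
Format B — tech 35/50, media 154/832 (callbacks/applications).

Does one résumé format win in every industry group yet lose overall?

Tech: Format A 67/84 = 79.8%, Format B 35/50 = 70.0% → Format A
Media: Format A 341/1268 = 26.9%, Format B 154/832 = 18.5% → Format A
Overall: Format A 408/1352 = 30.2%, Format B 189/882 = 21.4% → Format A
Format A wins overall and in every industry group — no reversal.

No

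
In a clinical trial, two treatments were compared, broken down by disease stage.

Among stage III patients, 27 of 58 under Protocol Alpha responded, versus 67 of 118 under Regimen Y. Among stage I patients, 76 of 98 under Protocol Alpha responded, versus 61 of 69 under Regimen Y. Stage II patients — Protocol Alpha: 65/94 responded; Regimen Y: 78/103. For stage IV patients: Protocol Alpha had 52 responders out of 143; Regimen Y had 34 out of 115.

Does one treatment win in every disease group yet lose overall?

Stage III: Protocol Alpha 27/58 = 46.6%, Regimen Y 67/118 = 56.8% → Regimen Y
Stage I: Protocol Alpha 76/98 = 77.6%, Regimen Y 61/69 = 88.4% → Regimen Y
Stage II: Protocol Alpha 65/94 = 69.1%, Regimen Y 78/103 = 75.7% → Regimen Y
Stage IV: Protocol Alpha 52/143 = 36.4%, Regimen Y 34/115 = 29.6% → Protocol Alpha
Overall: Protocol Alpha 220/393 = 56.0%, Regimen Y 240/405 = 59.3% → Regimen Y
Neither sweeps: Protocol Alpha wins 1 of 4 groups, Regimen Y wins 3. Regimen Y wins overall but not every group — no Simpson reversal.

No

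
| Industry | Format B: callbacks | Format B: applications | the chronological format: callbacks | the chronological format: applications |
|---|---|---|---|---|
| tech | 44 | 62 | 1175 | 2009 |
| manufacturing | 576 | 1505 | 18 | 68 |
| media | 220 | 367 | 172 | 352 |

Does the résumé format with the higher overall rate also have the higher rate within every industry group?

Tech: Format B 44/62 = 71.0%, the chronological format 1175/2009 = 58.5% → Format B
Manufacturing: Format B 576/1505 = 38.3%, the chronological format 18/68 = 26.5% → Format B
Media: Format B 220/367 = 59.9%, the chronological format 172/352 = 48.9% → Format B
Overall: Format B 840/1934 = 43.4%, the chronological format 1365/2429 = 56.2% → the chronological format
Format B wins each industry group but the chronological format wins overall — the comparison reverses. Format B's applications skew toward manufacturing, which has a lower base rate.

No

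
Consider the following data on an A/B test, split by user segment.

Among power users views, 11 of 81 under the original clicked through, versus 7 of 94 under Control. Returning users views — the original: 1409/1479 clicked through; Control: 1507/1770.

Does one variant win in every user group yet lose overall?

No

Power users: the original 11/81 = 13.6%, Control 7/94 = 7.4% → the original
Returning users: the original 1409/1479 = 95.3%, Control 1507/1770 = 85.1% → the original
Overall: the original 1420/1560 = 91.0%, Control 1514/1864 = 81.2% → the original
The original wins overall and in every user group — no reversal.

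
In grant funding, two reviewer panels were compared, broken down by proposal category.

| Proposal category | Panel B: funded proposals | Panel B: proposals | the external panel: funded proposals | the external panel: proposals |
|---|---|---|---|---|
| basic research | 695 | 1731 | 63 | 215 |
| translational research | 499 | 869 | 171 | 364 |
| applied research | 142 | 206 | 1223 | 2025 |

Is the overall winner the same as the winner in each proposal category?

Basic research: Panel B 695/1731 = 40.2%, the external panel 63/215 = 29.3% → Panel B
Translational research: Panel B 499/869 = 57.4%, the external panel 171/364 = 47.0% → Panel B
Applied research: Panel B 142/206 = 68.9%, the external panel 1223/2025 = 60.4% → Panel B
Overall: Panel B 1336/2806 = 47.6%, the external panel 1457/2604 = 56.0% → the external panel
Panel B wins each proposal group but the external panel wins overall — the comparison reverses. Panel B's proposals skew toward basic research, which has a lower base rate.

No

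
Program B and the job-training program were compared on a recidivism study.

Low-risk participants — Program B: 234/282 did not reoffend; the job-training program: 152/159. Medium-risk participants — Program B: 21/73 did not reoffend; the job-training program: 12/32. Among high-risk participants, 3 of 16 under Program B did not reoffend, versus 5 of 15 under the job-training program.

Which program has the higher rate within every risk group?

Low-risk: Program B 234/282 = 83.0%, the job-training program 152/159 = 95.6% → the job-training program
Medium-risk: Program B 21/73 = 28.8%, the job-training program 12/32 = 37.5% → the job-training program
High-risk: Program B 3/16 = 18.8%, the job-training program 5/15 = 33.3% → the job-training program
The job-training program has the higher rate in all 3 groups.

the job-training program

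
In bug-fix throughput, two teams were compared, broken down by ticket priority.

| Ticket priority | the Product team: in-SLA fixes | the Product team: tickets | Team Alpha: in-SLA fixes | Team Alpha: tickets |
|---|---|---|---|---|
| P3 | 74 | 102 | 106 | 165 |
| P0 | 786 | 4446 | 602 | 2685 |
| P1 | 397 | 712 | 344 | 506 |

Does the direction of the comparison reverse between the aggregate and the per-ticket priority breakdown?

P3: the Product team 74/102 = 72.5%, Team Alpha 106/165 = 64.2% → the Product team
P0: the Product team 786/4446 = 17.7%, Team Alpha 602/2685 = 22.4% → Team Alpha
P1: the Product team 397/712 = 55.8%, Team Alpha 344/506 = 68.0% → Team Alpha
Overall: the Product team 1257/5260 = 23.9%, Team Alpha 1052/3356 = 31.3% → Team Alpha
Neither sweeps: the Product team wins 1 of 3 groups, Team Alpha wins 2. Team Alpha wins overall but not every group — no Simpson reversal.

No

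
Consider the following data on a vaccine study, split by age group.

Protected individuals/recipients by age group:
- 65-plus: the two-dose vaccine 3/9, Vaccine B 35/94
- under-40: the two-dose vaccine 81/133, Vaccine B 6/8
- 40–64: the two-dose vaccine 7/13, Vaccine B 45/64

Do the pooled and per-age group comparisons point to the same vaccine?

No

65-plus: the two-dose vaccine 3/9 = 33.3%, Vaccine B 35/94 = 37.2% → Vaccine B
Under-40: the two-dose vaccine 81/133 = 60.9%, Vaccine B 6/8 = 75.0% → Vaccine B
40–64: the two-dose vaccine 7/13 = 53.8%, Vaccine B 45/64 = 70.3% → Vaccine B
Overall: the two-dose vaccine 91/155 = 58.7%, Vaccine B 86/166 = 51.8% → the two-dose vaccine
Vaccine B wins each age group but the two-dose vaccine wins overall — the comparison reverses. Vaccine B's recipients skew toward 65-plus, which has a lower base rate.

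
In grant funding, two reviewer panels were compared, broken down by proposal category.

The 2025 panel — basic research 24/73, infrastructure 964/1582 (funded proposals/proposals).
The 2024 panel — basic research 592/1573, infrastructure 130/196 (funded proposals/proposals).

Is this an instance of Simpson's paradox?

Basic research: the 2025 panel 24/73 = 32.9%, the 2024 panel 592/1573 = 37.6% → the 2024 panel
Infrastructure: the 2025 panel 964/1582 = 60.9%, the 2024 panel 130/196 = 66.3% → the 2024 panel
Overall: the 2025 panel 988/1655 = 59.7%, the 2024 panel 722/1769 = 40.8% → the 2025 panel
The 2024 panel wins each proposal group but the 2025 panel wins overall — the comparison reverses. The 2024 panel's proposals skew toward basic research, which has a lower base rate.

Yes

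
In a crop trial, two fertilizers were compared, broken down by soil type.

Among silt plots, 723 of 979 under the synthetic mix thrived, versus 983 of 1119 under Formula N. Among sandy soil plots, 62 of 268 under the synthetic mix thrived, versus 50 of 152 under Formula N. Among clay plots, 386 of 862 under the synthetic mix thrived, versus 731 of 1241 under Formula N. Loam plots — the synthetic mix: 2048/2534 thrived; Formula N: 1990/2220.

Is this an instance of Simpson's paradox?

Silt: the synthetic mix 723/979 = 73.9%, Formula N 983/1119 = 87.8% → Formula N
Sandy soil: the synthetic mix 62/268 = 23.1%, Formula N 50/152 = 32.9% → Formula N
Clay: the synthetic mix 386/862 = 44.8%, Formula N 731/1241 = 58.9% → Formula N
Loam: the synthetic mix 2048/2534 = 80.8%, Formula N 1990/2220 = 89.6% → Formula N
Overall: the synthetic mix 3219/4643 = 69.3%, Formula N 3754/4732 = 79.3% → Formula N
Formula N wins overall and in every soil group — no reversal.

No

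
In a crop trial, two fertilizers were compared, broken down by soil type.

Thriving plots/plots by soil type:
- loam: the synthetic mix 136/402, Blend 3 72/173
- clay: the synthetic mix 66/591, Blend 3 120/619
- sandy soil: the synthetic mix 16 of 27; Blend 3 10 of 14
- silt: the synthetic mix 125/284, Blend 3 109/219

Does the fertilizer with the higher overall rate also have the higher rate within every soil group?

Loam: the synthetic mix 136/402 = 33.8%, Blend 3 72/173 = 41.6% → Blend 3
Clay: the synthetic mix 66/591 = 11.2%, Blend 3 120/619 = 19.4% → Blend 3
Sandy soil: the synthetic mix 16/27 = 59.3%, Blend 3 10/14 = 71.4% → Blend 3
Silt: the synthetic mix 125/284 = 44.0%, Blend 3 109/219 = 49.8% → Blend 3
Overall: the synthetic mix 343/1304 = 26.3%, Blend 3 311/1025 = 30.3% → Blend 3
Blend 3 wins overall and in every soil group — no reversal.

Yes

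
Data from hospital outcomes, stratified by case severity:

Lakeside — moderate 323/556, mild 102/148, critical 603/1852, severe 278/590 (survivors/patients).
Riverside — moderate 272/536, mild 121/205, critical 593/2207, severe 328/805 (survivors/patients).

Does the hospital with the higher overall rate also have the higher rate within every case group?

Yes

Moderate: Lakeside 323/556 = 58.1%, Riverside 272/536 = 50.7% → Lakeside
Mild: Lakeside 102/148 = 68.9%, Riverside 121/205 = 59.0% → Lakeside
Critical: Lakeside 603/1852 = 32.6%, Riverside 593/2207 = 26.9% → Lakeside
Severe: Lakeside 278/590 = 47.1%, Riverside 328/805 = 40.7% → Lakeside
Overall: Lakeside 1306/3146 = 41.5%, Riverside 1314/3753 = 35.0% → Lakeside
Lakeside wins overall and in every case group — no reversal.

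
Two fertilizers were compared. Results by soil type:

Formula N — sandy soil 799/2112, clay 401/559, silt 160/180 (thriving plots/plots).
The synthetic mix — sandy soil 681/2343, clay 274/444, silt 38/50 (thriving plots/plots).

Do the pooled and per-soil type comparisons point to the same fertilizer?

Yes

Sandy soil: Formula N 799/2112 = 37.8%, the synthetic mix 681/2343 = 29.1% → Formula N
Clay: Formula N 401/559 = 71.7%, the synthetic mix 274/444 = 61.7% → Formula N
Silt: Formula N 160/180 = 88.9%, the synthetic mix 38/50 = 76.0% → Formula N
Overall: Formula N 1360/2851 = 47.7%, the synthetic mix 993/2837 = 35.0% → Formula N
Formula N wins overall and in every soil group — no reversal.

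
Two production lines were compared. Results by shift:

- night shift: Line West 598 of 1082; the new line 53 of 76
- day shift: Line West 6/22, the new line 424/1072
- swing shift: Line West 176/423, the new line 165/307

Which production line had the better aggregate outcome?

Night shift: Line West 598/1082 = 55.3%, the new line 53/76 = 69.7% → the new line
Day shift: Line West 6/22 = 27.3%, the new line 424/1072 = 39.6% → the new line
Swing shift: Line West 176/423 = 41.6%, the new line 165/307 = 53.7% → the new line
Overall: Line West 780/1527 = 51.1%, the new line 642/1455 = 44.1% → Line West
(The new line wins every shift group but Line West wins overall — the new line's units skew toward the low-rate day shift group.)

Line West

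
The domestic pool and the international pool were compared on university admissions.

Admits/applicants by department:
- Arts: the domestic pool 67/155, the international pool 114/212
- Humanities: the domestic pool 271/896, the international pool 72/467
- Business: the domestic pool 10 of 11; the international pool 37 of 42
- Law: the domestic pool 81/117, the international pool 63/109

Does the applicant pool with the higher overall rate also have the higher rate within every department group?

No

Arts: the domestic pool 67/155 = 43.2%, the international pool 114/212 = 53.8% → the international pool
Humanities: the domestic pool 271/896 = 30.2%, the international pool 72/467 = 15.4% → the domestic pool
Business: the domestic pool 10/11 = 90.9%, the international pool 37/42 = 88.1% → the domestic pool
Law: the domestic pool 81/117 = 69.2%, the international pool 63/109 = 57.8% → the domestic pool
Overall: the domestic pool 429/1179 = 36.4%, the international pool 286/830 = 34.5% → the domestic pool
Neither sweeps: the domestic pool wins 3 of 4 groups, the international pool wins 1. The domestic pool wins overall but not every group — no Simpson reversal.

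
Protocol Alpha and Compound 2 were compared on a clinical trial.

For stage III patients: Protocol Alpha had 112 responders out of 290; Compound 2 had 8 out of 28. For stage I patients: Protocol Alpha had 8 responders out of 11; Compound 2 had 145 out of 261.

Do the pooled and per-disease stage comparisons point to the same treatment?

No

Stage III: Protocol Alpha 112/290 = 38.6%, Compound 2 8/28 = 28.6% → Protocol Alpha
Stage I: Protocol Alpha 8/11 = 72.7%, Compound 2 145/261 = 55.6% → Protocol Alpha
Overall: Protocol Alpha 120/301 = 39.9%, Compound 2 153/289 = 52.9% → Compound 2
Protocol Alpha wins each disease group but Compound 2 wins overall — the comparison reverses. Protocol Alpha's patients skew toward stage III, which has a lower base rate.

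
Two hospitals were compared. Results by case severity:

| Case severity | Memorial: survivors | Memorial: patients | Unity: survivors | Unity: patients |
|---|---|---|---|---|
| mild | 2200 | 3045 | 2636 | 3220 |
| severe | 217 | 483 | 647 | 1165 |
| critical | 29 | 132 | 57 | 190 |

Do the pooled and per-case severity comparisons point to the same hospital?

Yes

Mild: Memorial 2200/3045 = 72.2%, Unity 2636/3220 = 81.9% → Unity
Severe: Memorial 217/483 = 44.9%, Unity 647/1165 = 55.5% → Unity
Critical: Memorial 29/132 = 22.0%, Unity 57/190 = 30.0% → Unity
Overall: Memorial 2446/3660 = 66.8%, Unity 3340/4575 = 73.0% → Unity
Unity wins overall and in every case group — no reversal.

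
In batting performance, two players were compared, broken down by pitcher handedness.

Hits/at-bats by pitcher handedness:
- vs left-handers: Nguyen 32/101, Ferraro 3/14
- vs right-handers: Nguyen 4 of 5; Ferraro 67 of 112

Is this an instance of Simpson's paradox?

Yes

Vs left-handers: Nguyen 32/101 = 31.7%, Ferraro 3/14 = 21.4% → Nguyen
Vs right-handers: Nguyen 4/5 = 80.0%, Ferraro 67/112 = 59.8% → Nguyen
Overall: Nguyen 36/106 = 34.0%, Ferraro 70/126 = 55.6% → Ferraro
Nguyen wins each pitcher group but Ferraro wins overall — the comparison reverses. Nguyen's at-bats skew toward vs left-handers, which has a lower base rate.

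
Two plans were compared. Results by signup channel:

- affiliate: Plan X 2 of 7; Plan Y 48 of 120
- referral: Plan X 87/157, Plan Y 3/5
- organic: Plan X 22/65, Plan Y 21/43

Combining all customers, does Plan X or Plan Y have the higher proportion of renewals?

Affiliate: Plan X 2/7 = 28.6%, Plan Y 48/120 = 40.0% → Plan Y
Referral: Plan X 87/157 = 55.4%, Plan Y 3/5 = 60.0% → Plan Y
Organic: Plan X 22/65 = 33.8%, Plan Y 21/43 = 48.8% → Plan Y
Overall: Plan X 111/229 = 48.5%, Plan Y 72/168 = 42.9% → Plan X
(Plan Y wins every signup group but Plan X wins overall — Plan Y's customers skew toward the low-rate affiliate group.)

Plan X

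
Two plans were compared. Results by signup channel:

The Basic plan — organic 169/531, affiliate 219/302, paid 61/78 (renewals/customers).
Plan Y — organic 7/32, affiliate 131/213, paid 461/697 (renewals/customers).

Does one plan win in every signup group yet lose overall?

Yes

Organic: the Basic plan 169/531 = 31.8%, Plan Y 7/32 = 21.9% → the Basic plan
Affiliate: the Basic plan 219/302 = 72.5%, Plan Y 131/213 = 61.5% → the Basic plan
Paid: the Basic plan 61/78 = 78.2%, Plan Y 461/697 = 66.1% → the Basic plan
Overall: the Basic plan 449/911 = 49.3%, Plan Y 599/942 = 63.6% → Plan Y
The Basic plan wins each signup group but Plan Y wins overall — the comparison reverses. The Basic plan's customers skew toward organic, which has a lower base rate.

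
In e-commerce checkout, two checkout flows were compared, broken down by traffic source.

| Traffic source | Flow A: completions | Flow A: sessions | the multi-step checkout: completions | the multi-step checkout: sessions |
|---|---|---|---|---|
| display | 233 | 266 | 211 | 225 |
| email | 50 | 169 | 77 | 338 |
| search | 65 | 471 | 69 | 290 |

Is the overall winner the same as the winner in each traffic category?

Display: Flow A 233/266 = 87.6%, the multi-step checkout 211/225 = 93.8% → the multi-step checkout
Email: Flow A 50/169 = 29.6%, the multi-step checkout 77/338 = 22.8% → Flow A
Search: Flow A 65/471 = 13.8%, the multi-step checkout 69/290 = 23.8% → the multi-step checkout
Overall: Flow A 348/906 = 38.4%, the multi-step checkout 357/853 = 41.9% → the multi-step checkout
Neither sweeps: Flow A wins 1 of 3 groups, the multi-step checkout wins 2. The multi-step checkout wins overall but not every group — no Simpson reversal.

No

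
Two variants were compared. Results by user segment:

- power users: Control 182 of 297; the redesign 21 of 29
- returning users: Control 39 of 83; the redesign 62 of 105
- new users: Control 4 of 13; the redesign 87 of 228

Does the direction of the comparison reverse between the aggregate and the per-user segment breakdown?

Power users: Control 182/297 = 61.3%, the redesign 21/29 = 72.4% → the redesign
Returning users: Control 39/83 = 47.0%, the redesign 62/105 = 59.0% → the redesign
New users: Control 4/13 = 30.8%, the redesign 87/228 = 38.2% → the redesign
Overall: Control 225/393 = 57.3%, the redesign 170/362 = 47.0% → Control
The redesign wins each user group but Control wins overall — the comparison reverses. The redesign's views skew toward new users, which has a lower base rate.

Yes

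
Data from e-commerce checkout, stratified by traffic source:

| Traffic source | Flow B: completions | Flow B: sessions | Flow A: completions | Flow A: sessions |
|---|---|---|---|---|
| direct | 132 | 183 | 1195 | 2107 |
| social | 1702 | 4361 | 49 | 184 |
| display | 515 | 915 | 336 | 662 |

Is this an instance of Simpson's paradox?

Yes

Direct: Flow B 132/183 = 72.1%, Flow A 1195/2107 = 56.7% → Flow B
Social: Flow B 1702/4361 = 39.0%, Flow A 49/184 = 26.6% → Flow B
Display: Flow B 515/915 = 56.3%, Flow A 336/662 = 50.8% → Flow B
Overall: Flow B 2349/5459 = 43.0%, Flow A 1580/2953 = 53.5% → Flow A
Flow B wins each traffic group but Flow A wins overall — the comparison reverses. Flow B's sessions skew toward social, which has a lower base rate.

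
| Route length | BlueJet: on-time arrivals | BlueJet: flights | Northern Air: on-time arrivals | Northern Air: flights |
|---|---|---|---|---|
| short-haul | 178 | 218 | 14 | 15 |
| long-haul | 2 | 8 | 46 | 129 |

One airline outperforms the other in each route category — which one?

Northern Air

Short-haul: BlueJet 178/218 = 81.7%, Northern Air 14/15 = 93.3% → Northern Air
Long-haul: BlueJet 2/8 = 25.0%, Northern Air 46/129 = 35.7% → Northern Air
Northern Air has the higher rate in both groups.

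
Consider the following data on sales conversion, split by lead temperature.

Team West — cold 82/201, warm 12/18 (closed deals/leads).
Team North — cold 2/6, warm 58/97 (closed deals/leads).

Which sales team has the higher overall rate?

Cold: Team West 82/201 = 40.8%, Team North 2/6 = 33.3% → Team West
Warm: Team West 12/18 = 66.7%, Team North 58/97 = 59.8% → Team West
Overall: Team West 94/219 = 42.9%, Team North 60/103 = 58.3% → Team North
(Team West wins every lead group but Team North wins overall — Team West's leads skew toward the low-rate cold group.)

Team North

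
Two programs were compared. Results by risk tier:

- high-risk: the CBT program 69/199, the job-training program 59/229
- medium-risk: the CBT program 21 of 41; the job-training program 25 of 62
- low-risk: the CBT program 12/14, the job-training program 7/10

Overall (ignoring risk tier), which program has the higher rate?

High-risk: the CBT program 69/199 = 34.7%, the job-training program 59/229 = 25.8% → the CBT program
Medium-risk: the CBT program 21/41 = 51.2%, the job-training program 25/62 = 40.3% → the CBT program
Low-risk: the CBT program 12/14 = 85.7%, the job-training program 7/10 = 70.0% → the CBT program
Overall: the CBT program 102/254 = 40.2%, the job-training program 91/301 = 30.2% → the CBT program

the CBT program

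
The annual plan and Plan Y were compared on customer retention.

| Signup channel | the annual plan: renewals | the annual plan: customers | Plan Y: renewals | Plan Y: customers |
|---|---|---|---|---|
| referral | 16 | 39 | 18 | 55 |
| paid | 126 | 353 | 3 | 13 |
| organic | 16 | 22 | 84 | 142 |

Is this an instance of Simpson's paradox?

Yes

Referral: the annual plan 16/39 = 41.0%, Plan Y 18/55 = 32.7% → the annual plan
Paid: the annual plan 126/353 = 35.7%, Plan Y 3/13 = 23.1% → the annual plan
Organic: the annual plan 16/22 = 72.7%, Plan Y 84/142 = 59.2% → the annual plan
Overall: the annual plan 158/414 = 38.2%, Plan Y 105/210 = 50.0% → Plan Y
The annual plan wins each signup group but Plan Y wins overall — the comparison reverses. The annual plan's customers skew toward paid, which has a lower base rate.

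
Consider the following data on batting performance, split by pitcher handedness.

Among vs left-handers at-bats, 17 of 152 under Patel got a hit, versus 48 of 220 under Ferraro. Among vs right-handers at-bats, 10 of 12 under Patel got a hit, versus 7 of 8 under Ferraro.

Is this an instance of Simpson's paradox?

Vs left-handers: Patel 17/152 = 11.2%, Ferraro 48/220 = 21.8% → Ferraro
Vs right-handers: Patel 10/12 = 83.3%, Ferraro 7/8 = 87.5% → Ferraro
Overall: Patel 27/164 = 16.5%, Ferraro 55/228 = 24.1% → Ferraro
Ferraro wins overall and in every pitcher group — no reversal.

No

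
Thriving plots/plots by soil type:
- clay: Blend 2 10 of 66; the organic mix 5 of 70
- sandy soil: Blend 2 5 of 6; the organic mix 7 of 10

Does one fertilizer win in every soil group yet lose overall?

Clay: Blend 2 10/66 = 15.2%, the organic mix 5/70 = 7.1% → Blend 2
Sandy soil: Blend 2 5/6 = 83.3%, the organic mix 7/10 = 70.0% → Blend 2
Overall: Blend 2 15/72 = 20.8%, the organic mix 12/80 = 15.0% → Blend 2
Blend 2 wins overall and in every soil group — no reversal.

No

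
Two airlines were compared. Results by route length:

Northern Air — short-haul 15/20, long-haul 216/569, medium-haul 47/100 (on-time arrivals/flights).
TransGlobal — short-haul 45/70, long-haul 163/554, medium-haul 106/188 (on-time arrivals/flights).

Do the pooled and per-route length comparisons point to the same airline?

Short-haul: Northern Air 15/20 = 75.0%, TransGlobal 45/70 = 64.3% → Northern Air
Long-haul: Northern Air 216/569 = 38.0%, TransGlobal 163/554 = 29.4% → Northern Air
Medium-haul: Northern Air 47/100 = 47.0%, TransGlobal 106/188 = 56.4% → TransGlobal
Overall: Northern Air 278/689 = 40.3%, TransGlobal 314/812 = 38.7% → Northern Air
Neither sweeps: Northern Air wins 2 of 3 groups, TransGlobal wins 1. Northern Air wins overall but not every group — no Simpson reversal.

No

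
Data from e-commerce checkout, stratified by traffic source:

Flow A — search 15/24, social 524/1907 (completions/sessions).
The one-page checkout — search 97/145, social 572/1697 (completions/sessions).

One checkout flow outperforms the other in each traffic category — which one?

Search: Flow A 15/24 = 62.5%, the one-page checkout 97/145 = 66.9% → the one-page checkout
Social: Flow A 524/1907 = 27.5%, the one-page checkout 572/1697 = 33.7% → the one-page checkout
The one-page checkout has the higher rate in both groups.

the one-page checkout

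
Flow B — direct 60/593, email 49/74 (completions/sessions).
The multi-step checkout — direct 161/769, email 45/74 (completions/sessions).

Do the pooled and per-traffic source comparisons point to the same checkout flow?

Direct: Flow B 60/593 = 10.1%, the multi-step checkout 161/769 = 20.9% → the multi-step checkout
Email: Flow B 49/74 = 66.2%, the multi-step checkout 45/74 = 60.8% → Flow B
Overall: Flow B 109/667 = 16.3%, the multi-step checkout 206/843 = 24.4% → the multi-step checkout
Neither sweeps: Flow B wins 1 of 2 groups, the multi-step checkout wins 1. The multi-step checkout wins overall but not every group — no Simpson reversal.

No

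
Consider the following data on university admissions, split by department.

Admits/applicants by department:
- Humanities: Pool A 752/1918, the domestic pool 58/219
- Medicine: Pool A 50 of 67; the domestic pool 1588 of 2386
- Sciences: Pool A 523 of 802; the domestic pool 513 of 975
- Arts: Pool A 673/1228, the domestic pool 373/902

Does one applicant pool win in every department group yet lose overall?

Humanities: Pool A 752/1918 = 39.2%, the domestic pool 58/219 = 26.5% → Pool A
Medicine: Pool A 50/67 = 74.6%, the domestic pool 1588/2386 = 66.6% → Pool A
Sciences: Pool A 523/802 = 65.2%, the domestic pool 513/975 = 52.6% → Pool A
Arts: Pool A 673/1228 = 54.8%, the domestic pool 373/902 = 41.4% → Pool A
Overall: Pool A 1998/4015 = 49.8%, the domestic pool 2532/4482 = 56.5% → the domestic pool
Pool A wins each department group but the domestic pool wins overall — the comparison reverses. Pool A's applicants skew toward Humanities, which has a lower base rate.

Yes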